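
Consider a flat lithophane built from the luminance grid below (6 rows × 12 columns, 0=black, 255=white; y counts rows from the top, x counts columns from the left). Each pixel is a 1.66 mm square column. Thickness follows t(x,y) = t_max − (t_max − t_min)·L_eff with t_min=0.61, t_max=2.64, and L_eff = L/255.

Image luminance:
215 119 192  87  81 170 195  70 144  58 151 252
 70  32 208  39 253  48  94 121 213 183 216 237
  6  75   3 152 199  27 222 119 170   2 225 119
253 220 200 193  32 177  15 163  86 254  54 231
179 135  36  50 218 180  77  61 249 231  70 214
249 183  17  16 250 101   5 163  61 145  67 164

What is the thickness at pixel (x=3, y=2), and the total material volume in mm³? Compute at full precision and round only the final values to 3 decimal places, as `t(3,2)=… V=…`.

span = t_max - t_min = 2.64 - 0.61 = 2.030
L(3,2) = 152, L_eff = 152/255 = 0.596078
t(3,2) = 2.64 - 2.030·0.596078 = 1.430
Σt over all 6·12 pixels = 1432271/12750 ≈ 112.3349804
V = pitch²·Σt = 1.66²·1432271/12750 = 309.550

t(3,2)=1.430 V=309.550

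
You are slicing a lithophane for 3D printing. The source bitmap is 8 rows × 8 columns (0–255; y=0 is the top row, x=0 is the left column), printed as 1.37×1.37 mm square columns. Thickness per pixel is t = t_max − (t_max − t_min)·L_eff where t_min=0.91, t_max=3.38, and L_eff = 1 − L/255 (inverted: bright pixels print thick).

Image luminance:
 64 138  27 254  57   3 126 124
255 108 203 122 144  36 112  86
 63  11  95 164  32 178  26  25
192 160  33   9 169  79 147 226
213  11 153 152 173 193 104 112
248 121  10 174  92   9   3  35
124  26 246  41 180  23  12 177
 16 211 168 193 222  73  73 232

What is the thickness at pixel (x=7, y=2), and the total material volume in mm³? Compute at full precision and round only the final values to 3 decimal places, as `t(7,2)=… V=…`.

span = t_max - t_min = 3.38 - 0.91 = 2.470
L(7,2) = 25, L_eff = 1 - 25/255 = 0.901961 (inverted)
t(7,2) = 3.38 - 2.470·0.901961 = 1.152
Σt over all 8·8 pixels = 821314/6375 ≈ 128.8335686
V = pitch²·Σt = 1.37²·821314/6375 = 241.808

t(7,2)=1.152 V=241.808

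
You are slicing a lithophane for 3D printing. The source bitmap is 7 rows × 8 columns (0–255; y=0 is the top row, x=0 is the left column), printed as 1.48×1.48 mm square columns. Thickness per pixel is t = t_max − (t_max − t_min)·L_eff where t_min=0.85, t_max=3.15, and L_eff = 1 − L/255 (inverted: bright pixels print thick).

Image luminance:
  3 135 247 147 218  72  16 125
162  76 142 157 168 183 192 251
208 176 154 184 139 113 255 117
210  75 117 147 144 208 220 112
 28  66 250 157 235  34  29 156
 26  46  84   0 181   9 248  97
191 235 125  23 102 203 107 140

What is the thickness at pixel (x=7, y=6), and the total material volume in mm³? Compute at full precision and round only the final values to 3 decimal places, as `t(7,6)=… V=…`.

t(7,6)=2.113 V=255.302

span = t_max - t_min = 3.15 - 0.85 = 2.300
L(7,6) = 140, L_eff = 1 - 140/255 = 0.450980 (inverted)
t(7,6) = 3.15 - 2.300·0.450980 = 2.113
Σt over all 7·8 pixels = 59443/510 ≈ 116.5549020
V = pitch²·Σt = 1.48²·59443/510 = 255.302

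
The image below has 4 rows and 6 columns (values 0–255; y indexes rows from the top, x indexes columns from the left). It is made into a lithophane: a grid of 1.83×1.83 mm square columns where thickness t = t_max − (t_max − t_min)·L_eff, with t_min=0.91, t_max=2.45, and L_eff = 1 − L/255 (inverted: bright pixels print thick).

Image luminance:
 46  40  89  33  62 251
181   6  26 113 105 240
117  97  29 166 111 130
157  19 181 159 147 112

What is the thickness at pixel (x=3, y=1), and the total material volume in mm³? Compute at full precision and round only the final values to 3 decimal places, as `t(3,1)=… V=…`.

t(3,1)=1.592 V=126.068

span = t_max - t_min = 2.45 - 0.91 = 1.540
L(3,1) = 113, L_eff = 1 - 113/255 = 0.556863 (inverted)
t(3,1) = 2.45 - 1.540·0.556863 = 1.592
Σt over all 4·6 pixels = 479969/12750 ≈ 37.6446275
V = pitch²·Σt = 1.83²·479969/12750 = 126.068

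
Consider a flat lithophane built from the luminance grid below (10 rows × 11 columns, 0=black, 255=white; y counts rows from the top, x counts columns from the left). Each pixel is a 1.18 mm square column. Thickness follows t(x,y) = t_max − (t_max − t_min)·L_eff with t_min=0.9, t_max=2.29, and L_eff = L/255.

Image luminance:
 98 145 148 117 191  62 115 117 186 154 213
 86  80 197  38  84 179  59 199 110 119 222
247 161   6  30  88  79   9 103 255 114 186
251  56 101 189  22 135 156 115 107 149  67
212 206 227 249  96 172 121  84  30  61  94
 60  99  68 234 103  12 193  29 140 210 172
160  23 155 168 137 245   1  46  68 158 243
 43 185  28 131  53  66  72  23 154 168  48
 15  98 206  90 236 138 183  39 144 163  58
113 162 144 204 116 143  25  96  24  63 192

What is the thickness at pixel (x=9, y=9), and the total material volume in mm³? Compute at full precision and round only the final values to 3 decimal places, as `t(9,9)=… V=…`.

span = t_max - t_min = 2.29 - 0.9 = 1.390
L(9,9) = 63, L_eff = 63/255 = 0.247059
t(9,9) = 2.29 - 1.390·0.247059 = 1.947
Σt over all 10·11 pixels = 2277367/12750 ≈ 178.6170196
V = pitch²·Σt = 1.18²·2277367/12750 = 248.706

t(9,9)=1.947 V=248.706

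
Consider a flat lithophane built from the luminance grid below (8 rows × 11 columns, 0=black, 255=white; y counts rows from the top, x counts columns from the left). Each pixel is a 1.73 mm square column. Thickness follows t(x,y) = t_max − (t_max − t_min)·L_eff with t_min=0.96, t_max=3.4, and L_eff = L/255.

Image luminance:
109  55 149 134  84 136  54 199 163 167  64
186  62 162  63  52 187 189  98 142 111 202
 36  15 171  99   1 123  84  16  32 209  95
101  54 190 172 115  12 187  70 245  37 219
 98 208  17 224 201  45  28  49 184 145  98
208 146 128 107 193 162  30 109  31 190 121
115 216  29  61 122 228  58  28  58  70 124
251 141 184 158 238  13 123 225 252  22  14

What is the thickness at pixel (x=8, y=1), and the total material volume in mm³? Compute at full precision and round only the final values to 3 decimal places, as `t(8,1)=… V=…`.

span = t_max - t_min = 3.4 - 0.96 = 2.440
L(8,1) = 142, L_eff = 142/255 = 0.556863
t(8,1) = 3.4 - 2.440·0.556863 = 2.041
Σt over all 8·11 pixels = 422239/2125 ≈ 198.7007059
V = pitch²·Σt = 1.73²·422239/2125 = 594.691

t(8,1)=2.041 V=594.691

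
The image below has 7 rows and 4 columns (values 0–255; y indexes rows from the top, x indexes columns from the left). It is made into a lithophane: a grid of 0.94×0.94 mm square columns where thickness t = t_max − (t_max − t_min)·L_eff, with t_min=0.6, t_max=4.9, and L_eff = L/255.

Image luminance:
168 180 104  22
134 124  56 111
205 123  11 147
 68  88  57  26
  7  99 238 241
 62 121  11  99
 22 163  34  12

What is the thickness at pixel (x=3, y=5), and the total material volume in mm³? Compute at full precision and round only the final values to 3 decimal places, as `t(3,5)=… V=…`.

t(3,5)=3.231 V=80.508

span = t_max - t_min = 4.9 - 0.6 = 4.300
L(3,5) = 99, L_eff = 99/255 = 0.388235
t(3,5) = 4.9 - 4.300·0.388235 = 3.231
Σt over all 7·4 pixels = 77447/850 ≈ 91.1141176
V = pitch²·Σt = 0.94²·77447/850 = 80.508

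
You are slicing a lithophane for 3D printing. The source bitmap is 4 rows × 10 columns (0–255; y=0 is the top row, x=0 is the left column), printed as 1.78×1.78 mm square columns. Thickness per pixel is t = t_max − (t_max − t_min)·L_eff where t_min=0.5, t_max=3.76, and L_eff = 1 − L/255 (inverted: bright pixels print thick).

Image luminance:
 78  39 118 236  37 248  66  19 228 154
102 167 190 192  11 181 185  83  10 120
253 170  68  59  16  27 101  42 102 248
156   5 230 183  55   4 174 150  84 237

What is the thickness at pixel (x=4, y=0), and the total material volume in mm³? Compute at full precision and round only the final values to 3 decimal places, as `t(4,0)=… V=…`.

span = t_max - t_min = 3.76 - 0.5 = 3.260
L(4,0) = 37, L_eff = 1 - 37/255 = 0.854902 (inverted)
t(4,0) = 3.76 - 3.260·0.854902 = 0.973
Σt over all 4·10 pixels = 30646/375 ≈ 81.7226667
V = pitch²·Σt = 1.78²·30646/375 = 258.930

t(4,0)=0.973 V=258.930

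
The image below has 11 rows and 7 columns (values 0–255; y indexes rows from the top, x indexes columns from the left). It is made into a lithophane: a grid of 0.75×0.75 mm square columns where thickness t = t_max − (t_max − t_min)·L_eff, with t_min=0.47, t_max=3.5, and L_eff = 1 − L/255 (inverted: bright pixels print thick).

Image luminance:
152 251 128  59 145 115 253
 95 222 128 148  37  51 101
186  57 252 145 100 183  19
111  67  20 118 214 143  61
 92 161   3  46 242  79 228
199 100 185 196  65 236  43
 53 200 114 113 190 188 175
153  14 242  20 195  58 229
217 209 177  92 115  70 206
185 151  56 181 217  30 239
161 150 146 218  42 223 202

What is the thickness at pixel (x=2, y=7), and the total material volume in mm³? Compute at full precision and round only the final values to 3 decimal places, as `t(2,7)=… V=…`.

t(2,7)=3.346 V=91.653

span = t_max - t_min = 3.5 - 0.47 = 3.030
L(2,7) = 242, L_eff = 1 - 242/255 = 0.050980 (inverted)
t(2,7) = 3.5 - 3.030·0.050980 = 3.346
Σt over all 11·7 pixels = 692491/4250 ≈ 162.9390588
V = pitch²·Σt = 0.75²·692491/4250 = 91.653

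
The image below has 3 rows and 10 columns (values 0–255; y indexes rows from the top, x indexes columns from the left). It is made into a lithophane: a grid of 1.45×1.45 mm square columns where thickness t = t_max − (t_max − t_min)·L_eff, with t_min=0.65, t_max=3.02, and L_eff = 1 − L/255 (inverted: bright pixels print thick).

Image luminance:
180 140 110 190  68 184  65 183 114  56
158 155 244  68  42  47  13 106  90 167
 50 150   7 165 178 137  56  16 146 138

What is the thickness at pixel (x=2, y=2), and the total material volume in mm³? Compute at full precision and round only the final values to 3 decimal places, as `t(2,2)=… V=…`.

span = t_max - t_min = 3.02 - 0.65 = 2.370
L(2,2) = 7, L_eff = 1 - 7/255 = 0.972549 (inverted)
t(2,2) = 3.02 - 2.370·0.972549 = 0.715
Σt over all 3·10 pixels = 436167/8500 ≈ 51.3137647
V = pitch²·Σt = 1.45²·436167/8500 = 107.887

t(2,2)=0.715 V=107.887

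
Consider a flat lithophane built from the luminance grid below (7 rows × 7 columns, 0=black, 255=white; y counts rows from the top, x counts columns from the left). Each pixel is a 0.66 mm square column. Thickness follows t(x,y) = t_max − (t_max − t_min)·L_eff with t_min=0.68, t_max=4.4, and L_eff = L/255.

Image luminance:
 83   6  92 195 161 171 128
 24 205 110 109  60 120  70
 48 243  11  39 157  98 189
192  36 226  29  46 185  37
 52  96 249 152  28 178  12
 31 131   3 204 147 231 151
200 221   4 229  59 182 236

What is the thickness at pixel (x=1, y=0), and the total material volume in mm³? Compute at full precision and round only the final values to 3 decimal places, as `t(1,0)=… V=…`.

t(1,0)=4.312 V=56.639

span = t_max - t_min = 4.4 - 0.68 = 3.720
L(1,0) = 6, L_eff = 6/255 = 0.023529
t(1,0) = 4.4 - 3.720·0.023529 = 4.312
Σt over all 7·7 pixels = 276304/2125 ≈ 130.0254118
V = pitch²·Σt = 0.66²·276304/2125 = 56.639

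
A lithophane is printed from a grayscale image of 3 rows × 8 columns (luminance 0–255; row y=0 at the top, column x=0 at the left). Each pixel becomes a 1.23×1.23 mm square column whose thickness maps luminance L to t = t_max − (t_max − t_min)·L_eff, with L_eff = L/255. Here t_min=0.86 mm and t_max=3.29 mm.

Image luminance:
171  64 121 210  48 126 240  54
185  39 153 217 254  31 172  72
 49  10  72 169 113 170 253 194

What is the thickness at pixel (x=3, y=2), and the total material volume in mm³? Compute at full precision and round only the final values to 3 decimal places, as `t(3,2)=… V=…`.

t(3,2)=1.680 V=73.511

span = t_max - t_min = 3.29 - 0.86 = 2.430
L(3,2) = 169, L_eff = 169/255 = 0.662745
t(3,2) = 3.29 - 2.430·0.662745 = 1.680
Σt over all 3·8 pixels = 413013/8500 ≈ 48.5897647
V = pitch²·Σt = 1.23²·413013/8500 = 73.511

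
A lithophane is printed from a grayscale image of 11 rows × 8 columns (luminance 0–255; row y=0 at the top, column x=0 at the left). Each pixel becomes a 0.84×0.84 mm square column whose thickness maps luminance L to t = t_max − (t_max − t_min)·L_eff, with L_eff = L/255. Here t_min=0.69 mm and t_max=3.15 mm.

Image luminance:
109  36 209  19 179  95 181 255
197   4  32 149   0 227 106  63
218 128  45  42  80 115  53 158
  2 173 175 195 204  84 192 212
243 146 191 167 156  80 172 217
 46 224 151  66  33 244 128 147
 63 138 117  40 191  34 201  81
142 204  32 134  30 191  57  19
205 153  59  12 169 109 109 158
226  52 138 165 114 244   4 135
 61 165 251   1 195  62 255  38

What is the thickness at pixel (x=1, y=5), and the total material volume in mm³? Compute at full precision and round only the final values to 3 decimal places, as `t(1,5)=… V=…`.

t(1,5)=0.989 V=120.021

span = t_max - t_min = 3.15 - 0.69 = 2.460
L(1,5) = 224, L_eff = 224/255 = 0.878431
t(1,5) = 3.15 - 2.460·0.878431 = 0.989
Σt over all 11·8 pixels = 361459/2125 ≈ 170.0983529
V = pitch²·Σt = 0.84²·361459/2125 = 120.021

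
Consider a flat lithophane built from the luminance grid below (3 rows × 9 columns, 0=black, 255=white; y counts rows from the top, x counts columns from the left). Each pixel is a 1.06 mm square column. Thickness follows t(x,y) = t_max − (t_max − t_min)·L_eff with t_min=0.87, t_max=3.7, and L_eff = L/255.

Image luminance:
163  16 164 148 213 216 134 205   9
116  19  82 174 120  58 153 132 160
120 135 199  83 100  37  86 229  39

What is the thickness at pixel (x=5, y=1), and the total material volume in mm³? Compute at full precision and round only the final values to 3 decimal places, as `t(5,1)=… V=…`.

t(5,1)=3.056 V=70.973

span = t_max - t_min = 3.7 - 0.87 = 2.830
L(5,1) = 58, L_eff = 58/255 = 0.227451
t(5,1) = 3.7 - 2.830·0.227451 = 3.056
Σt over all 3·9 pixels = 80536/1275 ≈ 63.1654902
V = pitch²·Σt = 1.06²·80536/1275 = 70.973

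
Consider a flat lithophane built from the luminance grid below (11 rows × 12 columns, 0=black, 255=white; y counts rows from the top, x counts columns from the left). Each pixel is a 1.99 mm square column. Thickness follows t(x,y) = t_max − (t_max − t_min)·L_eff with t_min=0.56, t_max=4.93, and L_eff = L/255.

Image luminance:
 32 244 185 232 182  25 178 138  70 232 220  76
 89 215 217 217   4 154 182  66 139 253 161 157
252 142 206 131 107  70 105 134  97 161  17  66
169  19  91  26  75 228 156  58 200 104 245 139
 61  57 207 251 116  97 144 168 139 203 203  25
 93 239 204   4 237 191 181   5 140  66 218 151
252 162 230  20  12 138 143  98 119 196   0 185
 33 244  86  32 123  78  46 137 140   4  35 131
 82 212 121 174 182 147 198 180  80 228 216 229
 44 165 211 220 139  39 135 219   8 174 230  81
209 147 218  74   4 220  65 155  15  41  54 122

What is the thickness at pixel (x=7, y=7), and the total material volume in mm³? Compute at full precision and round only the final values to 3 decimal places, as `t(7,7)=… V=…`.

span = t_max - t_min = 4.93 - 0.56 = 4.370
L(7,7) = 137, L_eff = 137/255 = 0.537255
t(7,7) = 4.93 - 4.370·0.537255 = 2.582
Σt over all 11·12 pixels = 346.608
V = pitch²·Σt = 1.99²·346.608 = 1372.602

t(7,7)=2.582 V=1372.602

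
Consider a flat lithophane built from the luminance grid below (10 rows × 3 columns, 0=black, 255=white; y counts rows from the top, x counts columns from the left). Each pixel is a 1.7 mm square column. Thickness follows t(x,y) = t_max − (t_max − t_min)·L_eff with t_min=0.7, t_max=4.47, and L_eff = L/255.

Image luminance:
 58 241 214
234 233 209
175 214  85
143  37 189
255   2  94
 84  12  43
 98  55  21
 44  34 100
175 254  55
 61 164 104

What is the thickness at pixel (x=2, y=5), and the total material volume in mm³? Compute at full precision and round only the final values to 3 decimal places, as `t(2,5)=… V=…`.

span = t_max - t_min = 4.47 - 0.7 = 3.770
L(2,5) = 43, L_eff = 43/255 = 0.168627
t(2,5) = 4.47 - 3.770·0.168627 = 3.834
Σt over all 10·3 pixels = 676517/8500 ≈ 79.5902353
V = pitch²·Σt = 1.7²·676517/8500 = 230.016

t(2,5)=3.834 V=230.016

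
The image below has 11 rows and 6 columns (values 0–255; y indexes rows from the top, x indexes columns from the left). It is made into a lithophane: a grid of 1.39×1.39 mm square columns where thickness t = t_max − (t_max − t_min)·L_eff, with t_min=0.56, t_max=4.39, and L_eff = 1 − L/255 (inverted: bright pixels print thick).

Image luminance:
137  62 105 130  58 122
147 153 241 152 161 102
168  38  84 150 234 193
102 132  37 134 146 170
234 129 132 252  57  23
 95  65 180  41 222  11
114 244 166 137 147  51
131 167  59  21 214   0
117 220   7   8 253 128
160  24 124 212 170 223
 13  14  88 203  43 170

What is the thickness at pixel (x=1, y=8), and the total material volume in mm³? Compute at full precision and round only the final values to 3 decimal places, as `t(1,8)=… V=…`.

span = t_max - t_min = 4.39 - 0.56 = 3.830
L(1,8) = 220, L_eff = 1 - 220/255 = 0.137255 (inverted)
t(1,8) = 4.39 - 3.830·0.137255 = 3.864
Σt over all 11·6 pixels = 4093421/25500 ≈ 160.5263137
V = pitch²·Σt = 1.39²·4093421/25500 = 310.153

t(1,8)=3.864 V=310.153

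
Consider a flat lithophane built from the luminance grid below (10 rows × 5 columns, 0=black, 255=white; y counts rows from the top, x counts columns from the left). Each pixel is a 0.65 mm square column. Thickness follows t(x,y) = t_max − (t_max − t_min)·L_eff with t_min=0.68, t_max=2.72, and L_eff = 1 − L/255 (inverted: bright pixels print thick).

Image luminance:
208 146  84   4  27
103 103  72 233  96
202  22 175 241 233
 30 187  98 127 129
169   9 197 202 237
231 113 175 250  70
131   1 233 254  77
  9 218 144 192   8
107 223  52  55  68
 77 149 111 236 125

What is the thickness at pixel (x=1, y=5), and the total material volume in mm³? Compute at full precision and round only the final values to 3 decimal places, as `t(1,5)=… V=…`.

span = t_max - t_min = 2.72 - 0.68 = 2.040
L(1,5) = 113, L_eff = 1 - 113/255 = 0.556863 (inverted)
t(1,5) = 2.72 - 2.040·0.556863 = 1.584
Σt over all 10·5 pixels = 87.144
V = pitch²·Σt = 0.65²·87.144 = 36.818

t(1,5)=1.584 V=36.818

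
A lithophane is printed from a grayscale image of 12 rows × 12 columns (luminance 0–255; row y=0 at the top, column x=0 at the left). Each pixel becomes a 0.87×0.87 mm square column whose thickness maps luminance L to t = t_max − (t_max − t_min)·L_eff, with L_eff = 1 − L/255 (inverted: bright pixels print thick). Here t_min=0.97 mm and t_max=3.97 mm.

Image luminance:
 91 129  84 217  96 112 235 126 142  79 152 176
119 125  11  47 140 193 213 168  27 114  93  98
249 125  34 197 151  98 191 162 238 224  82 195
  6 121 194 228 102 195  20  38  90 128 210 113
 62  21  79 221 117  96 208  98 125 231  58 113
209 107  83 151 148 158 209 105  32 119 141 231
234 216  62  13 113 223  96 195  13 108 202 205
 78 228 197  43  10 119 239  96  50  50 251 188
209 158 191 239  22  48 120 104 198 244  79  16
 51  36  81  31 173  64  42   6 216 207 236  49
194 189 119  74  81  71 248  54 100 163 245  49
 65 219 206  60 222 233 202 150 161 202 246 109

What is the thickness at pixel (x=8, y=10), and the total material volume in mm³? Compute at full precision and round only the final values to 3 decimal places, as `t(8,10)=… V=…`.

span = t_max - t_min = 3.97 - 0.97 = 3.000
L(8,10) = 100, L_eff = 1 - 100/255 = 0.607843 (inverted)
t(8,10) = 3.97 - 3.000·0.607843 = 2.146
Σt over all 12·12 pixels = 155419/425 ≈ 365.6917647
V = pitch²·Σt = 0.87²·155419/425 = 276.792

t(8,10)=2.146 V=276.792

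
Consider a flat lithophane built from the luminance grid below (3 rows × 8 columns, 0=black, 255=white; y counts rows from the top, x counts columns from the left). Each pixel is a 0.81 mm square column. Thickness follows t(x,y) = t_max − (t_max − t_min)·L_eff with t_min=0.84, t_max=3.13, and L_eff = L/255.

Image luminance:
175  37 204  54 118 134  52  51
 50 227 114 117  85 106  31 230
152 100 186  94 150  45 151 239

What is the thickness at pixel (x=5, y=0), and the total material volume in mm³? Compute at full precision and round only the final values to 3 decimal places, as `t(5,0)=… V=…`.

span = t_max - t_min = 3.13 - 0.84 = 2.290
L(5,0) = 134, L_eff = 134/255 = 0.525490
t(5,0) = 3.13 - 2.290·0.525490 = 1.927
Σt over all 3·8 pixels = 625501/12750 ≈ 49.0589020
V = pitch²·Σt = 0.81²·625501/12750 = 32.188

t(5,0)=1.927 V=32.188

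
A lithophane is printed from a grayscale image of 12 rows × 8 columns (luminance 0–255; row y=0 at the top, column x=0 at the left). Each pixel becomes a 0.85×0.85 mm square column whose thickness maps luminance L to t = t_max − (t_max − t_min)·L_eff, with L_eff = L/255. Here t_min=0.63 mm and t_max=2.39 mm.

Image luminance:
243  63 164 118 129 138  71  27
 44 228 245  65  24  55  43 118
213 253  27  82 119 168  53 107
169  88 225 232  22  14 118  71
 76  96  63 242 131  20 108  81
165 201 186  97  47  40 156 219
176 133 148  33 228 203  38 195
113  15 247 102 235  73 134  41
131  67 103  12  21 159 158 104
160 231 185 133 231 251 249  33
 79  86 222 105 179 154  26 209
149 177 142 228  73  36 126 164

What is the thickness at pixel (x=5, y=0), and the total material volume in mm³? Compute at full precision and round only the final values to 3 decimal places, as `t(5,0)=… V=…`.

t(5,0)=1.438 V=105.128

span = t_max - t_min = 2.39 - 0.63 = 1.760
L(5,0) = 138, L_eff = 138/255 = 0.541176
t(5,0) = 2.39 - 1.760·0.541176 = 1.438
Σt over all 12·8 pixels = 927596/6375 ≈ 145.5052549
V = pitch²·Σt = 0.85²·927596/6375 = 105.128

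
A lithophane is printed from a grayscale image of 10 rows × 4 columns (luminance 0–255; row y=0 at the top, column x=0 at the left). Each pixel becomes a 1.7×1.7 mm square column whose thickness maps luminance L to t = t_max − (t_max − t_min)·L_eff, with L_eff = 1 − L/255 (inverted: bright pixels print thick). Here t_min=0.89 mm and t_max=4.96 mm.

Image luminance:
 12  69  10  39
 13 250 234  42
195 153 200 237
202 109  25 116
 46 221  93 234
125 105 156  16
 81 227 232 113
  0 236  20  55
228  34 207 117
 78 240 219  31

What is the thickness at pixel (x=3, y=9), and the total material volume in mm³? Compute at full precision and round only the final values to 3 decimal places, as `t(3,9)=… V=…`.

span = t_max - t_min = 4.96 - 0.89 = 4.070
L(3,9) = 31, L_eff = 1 - 31/255 = 0.878431 (inverted)
t(3,9) = 4.96 - 4.070·0.878431 = 1.385
Σt over all 10·4 pixels = 147547/1275 ≈ 115.7231373
V = pitch²·Σt = 1.7²·147547/1275 = 334.440

t(3,9)=1.385 V=334.440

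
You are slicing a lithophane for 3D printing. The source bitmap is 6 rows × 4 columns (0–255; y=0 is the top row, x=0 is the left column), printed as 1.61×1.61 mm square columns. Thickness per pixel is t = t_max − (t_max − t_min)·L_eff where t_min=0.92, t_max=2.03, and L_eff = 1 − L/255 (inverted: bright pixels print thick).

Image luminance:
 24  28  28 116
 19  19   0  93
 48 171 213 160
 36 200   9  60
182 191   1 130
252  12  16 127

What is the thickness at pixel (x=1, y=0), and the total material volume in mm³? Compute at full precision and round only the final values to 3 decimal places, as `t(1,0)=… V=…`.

span = t_max - t_min = 2.03 - 0.92 = 1.110
L(1,0) = 28, L_eff = 1 - 28/255 = 0.890196 (inverted)
t(1,0) = 2.03 - 1.110·0.890196 = 1.042
Σt over all 6·4 pixels = 10667/340 ≈ 31.3735294
V = pitch²·Σt = 1.61²·10667/340 = 81.323

t(1,0)=1.042 V=81.323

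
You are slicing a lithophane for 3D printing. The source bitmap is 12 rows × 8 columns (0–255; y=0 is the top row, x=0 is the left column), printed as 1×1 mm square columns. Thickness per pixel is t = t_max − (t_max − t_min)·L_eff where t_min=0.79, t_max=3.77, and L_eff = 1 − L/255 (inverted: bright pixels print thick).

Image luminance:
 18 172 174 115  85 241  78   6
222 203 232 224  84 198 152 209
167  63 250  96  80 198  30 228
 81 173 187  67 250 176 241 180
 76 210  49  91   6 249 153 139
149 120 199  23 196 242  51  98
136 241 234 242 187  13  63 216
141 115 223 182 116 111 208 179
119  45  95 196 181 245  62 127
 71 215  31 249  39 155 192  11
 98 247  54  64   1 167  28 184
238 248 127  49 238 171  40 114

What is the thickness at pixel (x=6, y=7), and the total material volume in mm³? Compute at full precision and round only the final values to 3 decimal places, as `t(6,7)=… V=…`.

t(6,7)=3.221 V=235.229

span = t_max - t_min = 3.77 - 0.79 = 2.980
L(6,7) = 208, L_eff = 1 - 208/255 = 0.184314 (inverted)
t(6,7) = 3.77 - 2.980·0.184314 = 3.221
Σt over all 12·8 pixels = 2999171/12750 ≈ 235.2290980
V = pitch²·Σt = 1²·2999171/12750 = 235.229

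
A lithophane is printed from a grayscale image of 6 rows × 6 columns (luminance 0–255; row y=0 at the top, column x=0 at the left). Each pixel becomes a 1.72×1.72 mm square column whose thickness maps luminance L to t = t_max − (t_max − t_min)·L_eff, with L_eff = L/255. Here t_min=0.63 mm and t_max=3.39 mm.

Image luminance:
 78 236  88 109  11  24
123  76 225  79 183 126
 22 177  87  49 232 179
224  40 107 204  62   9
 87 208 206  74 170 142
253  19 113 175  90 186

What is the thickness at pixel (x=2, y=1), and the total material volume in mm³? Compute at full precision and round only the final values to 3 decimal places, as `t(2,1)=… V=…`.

span = t_max - t_min = 3.39 - 0.63 = 2.760
L(2,1) = 225, L_eff = 225/255 = 0.882353
t(2,1) = 3.39 - 2.760·0.882353 = 0.955
Σt over all 6·6 pixels = 156456/2125 ≈ 73.6263529
V = pitch²·Σt = 1.72²·156456/2125 = 217.816

t(2,1)=0.955 V=217.816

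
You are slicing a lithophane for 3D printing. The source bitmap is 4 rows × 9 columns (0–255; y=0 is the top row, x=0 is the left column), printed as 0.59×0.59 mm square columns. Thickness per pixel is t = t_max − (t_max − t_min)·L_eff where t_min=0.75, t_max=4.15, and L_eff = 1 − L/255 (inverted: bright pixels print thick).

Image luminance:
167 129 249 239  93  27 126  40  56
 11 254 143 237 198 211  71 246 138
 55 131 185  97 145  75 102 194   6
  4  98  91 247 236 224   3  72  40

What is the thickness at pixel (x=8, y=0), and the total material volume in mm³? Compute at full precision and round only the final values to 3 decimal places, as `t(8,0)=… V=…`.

span = t_max - t_min = 4.15 - 0.75 = 3.400
L(8,0) = 56, L_eff = 1 - 56/255 = 0.780392 (inverted)
t(8,0) = 4.15 - 3.400·0.780392 = 1.497
Σt over all 4·9 pixels = 1333/15 ≈ 88.8666667
V = pitch²·Σt = 0.59²·1333/15 = 30.934

t(8,0)=1.497 V=30.934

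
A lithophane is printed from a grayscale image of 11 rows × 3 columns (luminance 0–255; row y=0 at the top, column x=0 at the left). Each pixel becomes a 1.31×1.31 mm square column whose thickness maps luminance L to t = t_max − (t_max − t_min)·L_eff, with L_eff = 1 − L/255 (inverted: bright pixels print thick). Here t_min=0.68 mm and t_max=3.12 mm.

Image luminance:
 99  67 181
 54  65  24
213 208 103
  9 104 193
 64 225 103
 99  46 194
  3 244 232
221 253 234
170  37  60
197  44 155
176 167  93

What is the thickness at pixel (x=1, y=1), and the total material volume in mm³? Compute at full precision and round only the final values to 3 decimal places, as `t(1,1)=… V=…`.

t(1,1)=1.302 V=109.726

span = t_max - t_min = 3.12 - 0.68 = 2.440
L(1,1) = 65, L_eff = 1 - 65/255 = 0.745098 (inverted)
t(1,1) = 3.12 - 2.440·0.745098 = 1.302
Σt over all 11·3 pixels = 407612/6375 ≈ 63.9391373
V = pitch²·Σt = 1.31²·407612/6375 = 109.726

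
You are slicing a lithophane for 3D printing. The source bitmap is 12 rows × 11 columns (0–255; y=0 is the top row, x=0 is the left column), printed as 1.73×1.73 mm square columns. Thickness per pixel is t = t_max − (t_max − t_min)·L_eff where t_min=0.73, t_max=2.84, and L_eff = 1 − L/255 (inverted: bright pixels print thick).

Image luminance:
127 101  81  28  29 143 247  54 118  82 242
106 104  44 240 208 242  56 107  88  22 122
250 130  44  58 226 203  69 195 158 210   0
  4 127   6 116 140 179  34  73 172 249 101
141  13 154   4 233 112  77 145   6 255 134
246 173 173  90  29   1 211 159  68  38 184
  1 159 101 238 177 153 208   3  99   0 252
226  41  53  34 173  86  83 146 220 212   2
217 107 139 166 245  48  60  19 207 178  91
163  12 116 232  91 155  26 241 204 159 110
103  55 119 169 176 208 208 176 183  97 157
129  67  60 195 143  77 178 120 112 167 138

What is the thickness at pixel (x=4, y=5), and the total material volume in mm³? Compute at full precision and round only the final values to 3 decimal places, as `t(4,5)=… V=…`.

t(4,5)=0.970 V=701.249

span = t_max - t_min = 2.84 - 0.73 = 2.110
L(4,5) = 29, L_eff = 1 - 29/255 = 0.886275 (inverted)
t(4,5) = 2.84 - 2.110·0.886275 = 0.970
Σt over all 12·11 pixels = 1991587/8500 ≈ 234.3043529
V = pitch²·Σt = 1.73²·1991587/8500 = 701.249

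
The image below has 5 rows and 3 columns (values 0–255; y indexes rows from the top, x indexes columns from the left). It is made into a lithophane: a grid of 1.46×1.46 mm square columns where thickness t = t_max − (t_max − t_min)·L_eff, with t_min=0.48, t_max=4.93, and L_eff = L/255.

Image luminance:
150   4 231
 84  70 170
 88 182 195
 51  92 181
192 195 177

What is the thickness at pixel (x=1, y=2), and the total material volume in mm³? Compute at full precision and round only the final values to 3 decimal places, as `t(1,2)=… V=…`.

t(1,2)=1.754 V=80.928

span = t_max - t_min = 4.93 - 0.48 = 4.450
L(1,2) = 182, L_eff = 182/255 = 0.713725
t(1,2) = 4.93 - 4.450·0.713725 = 1.754
Σt over all 5·3 pixels = 193627/5100 ≈ 37.9660784
V = pitch²·Σt = 1.46²·193627/5100 = 80.928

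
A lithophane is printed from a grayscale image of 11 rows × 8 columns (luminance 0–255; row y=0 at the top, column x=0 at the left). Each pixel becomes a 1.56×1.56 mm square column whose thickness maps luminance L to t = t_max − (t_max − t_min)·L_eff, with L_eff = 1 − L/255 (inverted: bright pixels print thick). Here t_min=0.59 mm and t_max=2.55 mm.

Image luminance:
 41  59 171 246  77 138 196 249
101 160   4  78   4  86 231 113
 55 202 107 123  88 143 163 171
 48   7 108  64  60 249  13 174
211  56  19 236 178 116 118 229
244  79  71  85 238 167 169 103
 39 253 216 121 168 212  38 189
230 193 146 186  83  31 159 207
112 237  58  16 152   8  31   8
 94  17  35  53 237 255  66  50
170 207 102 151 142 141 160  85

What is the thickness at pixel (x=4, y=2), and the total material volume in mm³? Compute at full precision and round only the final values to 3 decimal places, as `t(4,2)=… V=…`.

t(4,2)=1.266 V=334.094

span = t_max - t_min = 2.55 - 0.59 = 1.960
L(4,2) = 88, L_eff = 1 - 88/255 = 0.654902 (inverted)
t(4,2) = 2.55 - 1.960·0.654902 = 1.266
Σt over all 11·8 pixels = 291728/2125 ≈ 137.2837647
V = pitch²·Σt = 1.56²·291728/2125 = 334.094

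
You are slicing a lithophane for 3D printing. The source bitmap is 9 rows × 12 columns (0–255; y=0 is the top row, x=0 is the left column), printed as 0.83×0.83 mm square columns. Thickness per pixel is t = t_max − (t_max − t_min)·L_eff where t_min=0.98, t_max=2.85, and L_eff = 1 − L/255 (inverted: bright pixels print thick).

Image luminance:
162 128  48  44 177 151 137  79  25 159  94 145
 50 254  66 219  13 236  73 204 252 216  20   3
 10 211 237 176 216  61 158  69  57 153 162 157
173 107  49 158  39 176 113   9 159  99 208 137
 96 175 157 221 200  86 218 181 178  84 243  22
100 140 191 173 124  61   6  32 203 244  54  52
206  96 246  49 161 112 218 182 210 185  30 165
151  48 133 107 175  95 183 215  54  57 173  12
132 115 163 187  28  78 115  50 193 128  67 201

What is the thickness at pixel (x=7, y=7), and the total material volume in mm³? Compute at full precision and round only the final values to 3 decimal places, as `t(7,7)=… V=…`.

span = t_max - t_min = 2.85 - 0.98 = 1.870
L(7,7) = 215, L_eff = 1 - 215/255 = 0.156863 (inverted)
t(7,7) = 2.85 - 1.870·0.156863 = 2.557
Σt over all 9·12 pixels = 208.58
V = pitch²·Σt = 0.83²·208.58 = 143.691

t(7,7)=2.557 V=143.691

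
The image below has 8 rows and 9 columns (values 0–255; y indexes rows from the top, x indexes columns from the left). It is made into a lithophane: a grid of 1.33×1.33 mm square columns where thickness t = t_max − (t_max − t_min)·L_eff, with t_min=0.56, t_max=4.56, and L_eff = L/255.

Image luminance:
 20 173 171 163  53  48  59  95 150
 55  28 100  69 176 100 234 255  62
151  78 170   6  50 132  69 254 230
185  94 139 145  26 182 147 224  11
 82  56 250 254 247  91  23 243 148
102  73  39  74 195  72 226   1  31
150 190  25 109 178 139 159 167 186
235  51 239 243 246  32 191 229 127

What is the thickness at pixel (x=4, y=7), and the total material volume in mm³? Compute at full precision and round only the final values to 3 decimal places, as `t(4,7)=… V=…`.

t(4,7)=0.701 V=319.745

span = t_max - t_min = 4.56 - 0.56 = 4.000
L(4,7) = 246, L_eff = 246/255 = 0.964706
t(4,7) = 4.56 - 4.000·0.964706 = 0.701
Σt over all 8·9 pixels = 230468/1275 ≈ 180.7592157
V = pitch²·Σt = 1.33²·230468/1275 = 319.745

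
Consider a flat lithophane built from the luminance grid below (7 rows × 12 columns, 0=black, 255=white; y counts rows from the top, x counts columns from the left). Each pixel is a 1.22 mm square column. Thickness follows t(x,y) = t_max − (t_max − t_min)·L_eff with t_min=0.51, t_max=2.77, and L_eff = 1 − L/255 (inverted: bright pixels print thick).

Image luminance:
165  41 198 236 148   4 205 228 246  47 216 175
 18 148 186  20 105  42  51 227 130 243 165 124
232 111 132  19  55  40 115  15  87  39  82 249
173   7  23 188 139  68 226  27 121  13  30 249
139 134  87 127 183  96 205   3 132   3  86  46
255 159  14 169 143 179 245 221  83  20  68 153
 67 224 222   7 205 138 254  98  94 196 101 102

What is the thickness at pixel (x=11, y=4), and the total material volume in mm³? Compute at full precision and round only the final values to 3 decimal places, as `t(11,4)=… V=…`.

t(11,4)=0.918 V=201.823

span = t_max - t_min = 2.77 - 0.51 = 2.260
L(11,4) = 46, L_eff = 1 - 46/255 = 0.819608 (inverted)
t(11,4) = 2.77 - 2.260·0.819608 = 0.918
Σt over all 7·12 pixels = 864434/6375 ≈ 135.5974902
V = pitch²·Σt = 1.22²·864434/6375 = 201.823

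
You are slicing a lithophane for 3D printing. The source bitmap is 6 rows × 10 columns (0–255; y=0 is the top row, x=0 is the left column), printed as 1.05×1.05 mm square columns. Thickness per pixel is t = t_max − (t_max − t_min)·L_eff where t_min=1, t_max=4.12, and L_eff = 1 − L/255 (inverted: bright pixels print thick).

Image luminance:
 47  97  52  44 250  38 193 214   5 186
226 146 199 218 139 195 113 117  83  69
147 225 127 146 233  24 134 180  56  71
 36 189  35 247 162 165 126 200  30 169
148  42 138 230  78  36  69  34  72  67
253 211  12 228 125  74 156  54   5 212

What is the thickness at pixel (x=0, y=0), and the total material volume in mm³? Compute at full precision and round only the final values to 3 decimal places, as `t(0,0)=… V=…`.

span = t_max - t_min = 4.12 - 1 = 3.120
L(0,0) = 47, L_eff = 1 - 47/255 = 0.815686 (inverted)
t(0,0) = 4.12 - 3.120·0.815686 = 1.575
Σt over all 6·10 pixels = 324502/2125 ≈ 152.7068235
V = pitch²·Σt = 1.05²·324502/2125 = 168.359

t(0,0)=1.575 V=168.359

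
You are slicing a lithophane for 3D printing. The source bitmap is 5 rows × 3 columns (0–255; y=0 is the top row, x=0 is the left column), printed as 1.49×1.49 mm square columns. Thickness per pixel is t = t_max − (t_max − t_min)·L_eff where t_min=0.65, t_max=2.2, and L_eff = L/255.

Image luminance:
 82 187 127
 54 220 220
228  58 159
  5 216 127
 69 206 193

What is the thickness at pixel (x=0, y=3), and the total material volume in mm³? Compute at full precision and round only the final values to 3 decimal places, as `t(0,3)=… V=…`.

span = t_max - t_min = 2.2 - 0.65 = 1.550
L(0,3) = 5, L_eff = 5/255 = 0.019608
t(0,3) = 2.2 - 1.550·0.019608 = 2.170
Σt over all 5·3 pixels = 33873/1700 ≈ 19.9252941
V = pitch²·Σt = 1.49²·33873/1700 = 44.236

t(0,3)=2.170 V=44.236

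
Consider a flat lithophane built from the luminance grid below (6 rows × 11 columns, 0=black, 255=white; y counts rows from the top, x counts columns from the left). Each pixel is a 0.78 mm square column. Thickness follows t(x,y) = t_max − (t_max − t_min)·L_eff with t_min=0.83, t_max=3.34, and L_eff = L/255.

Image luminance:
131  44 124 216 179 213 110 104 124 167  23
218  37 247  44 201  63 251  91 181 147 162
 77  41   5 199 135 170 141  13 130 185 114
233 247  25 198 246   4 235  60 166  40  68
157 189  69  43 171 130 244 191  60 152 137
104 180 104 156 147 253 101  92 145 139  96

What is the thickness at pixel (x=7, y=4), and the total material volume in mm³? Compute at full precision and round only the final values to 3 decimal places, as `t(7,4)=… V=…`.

t(7,4)=1.460 V=81.003

span = t_max - t_min = 3.34 - 0.83 = 2.510
L(7,4) = 191, L_eff = 191/255 = 0.749020
t(7,4) = 3.34 - 2.510·0.749020 = 1.460
Σt over all 6·11 pixels = 3395101/25500 ≈ 133.1412157
V = pitch²·Σt = 0.78²·3395101/25500 = 81.003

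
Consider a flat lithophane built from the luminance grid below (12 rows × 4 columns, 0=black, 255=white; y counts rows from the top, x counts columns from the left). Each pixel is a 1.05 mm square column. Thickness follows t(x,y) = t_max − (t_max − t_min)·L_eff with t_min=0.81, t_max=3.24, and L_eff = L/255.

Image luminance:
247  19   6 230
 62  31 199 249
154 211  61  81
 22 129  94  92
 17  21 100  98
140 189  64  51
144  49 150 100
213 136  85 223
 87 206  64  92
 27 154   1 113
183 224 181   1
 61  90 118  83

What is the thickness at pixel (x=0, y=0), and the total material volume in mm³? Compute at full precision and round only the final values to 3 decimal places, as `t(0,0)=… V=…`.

span = t_max - t_min = 3.24 - 0.81 = 2.430
L(0,0) = 247, L_eff = 247/255 = 0.968627
t(0,0) = 3.24 - 2.430·0.968627 = 0.886
Σt over all 12·4 pixels = 222102/2125 ≈ 104.5185882
V = pitch²·Σt = 1.05²·222102/2125 = 115.232

t(0,0)=0.886 V=115.232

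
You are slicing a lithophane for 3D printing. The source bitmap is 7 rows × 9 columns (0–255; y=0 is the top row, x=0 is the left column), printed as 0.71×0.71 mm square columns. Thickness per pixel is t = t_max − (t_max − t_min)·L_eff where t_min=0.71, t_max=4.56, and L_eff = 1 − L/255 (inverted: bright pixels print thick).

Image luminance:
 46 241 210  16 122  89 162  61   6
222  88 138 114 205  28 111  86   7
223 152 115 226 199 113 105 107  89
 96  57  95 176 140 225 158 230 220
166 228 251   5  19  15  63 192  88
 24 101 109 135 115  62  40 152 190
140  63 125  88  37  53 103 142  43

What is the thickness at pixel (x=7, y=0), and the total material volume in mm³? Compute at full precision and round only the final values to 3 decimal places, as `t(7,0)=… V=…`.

span = t_max - t_min = 4.56 - 0.71 = 3.850
L(7,0) = 61, L_eff = 1 - 61/255 = 0.760784 (inverted)
t(7,0) = 4.56 - 3.850·0.760784 = 1.631
Σt over all 7·9 pixels = 400001/2550 ≈ 156.8631373
V = pitch²·Σt = 0.71²·400001/2550 = 79.075

t(7,0)=1.631 V=79.075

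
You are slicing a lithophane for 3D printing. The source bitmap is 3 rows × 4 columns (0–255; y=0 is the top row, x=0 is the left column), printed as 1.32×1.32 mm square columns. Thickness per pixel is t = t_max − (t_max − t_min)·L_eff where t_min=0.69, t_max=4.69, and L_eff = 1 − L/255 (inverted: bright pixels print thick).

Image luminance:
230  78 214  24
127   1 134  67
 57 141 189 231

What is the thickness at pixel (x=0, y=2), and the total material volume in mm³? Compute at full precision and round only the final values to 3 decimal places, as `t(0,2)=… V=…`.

t(0,2)=1.584 V=55.233

span = t_max - t_min = 4.69 - 0.69 = 4.000
L(0,2) = 57, L_eff = 1 - 57/255 = 0.776471 (inverted)
t(0,2) = 4.69 - 4.000·0.776471 = 1.584
Σt over all 3·4 pixels = 40417/1275 ≈ 31.6996078
V = pitch²·Σt = 1.32²·40417/1275 = 55.233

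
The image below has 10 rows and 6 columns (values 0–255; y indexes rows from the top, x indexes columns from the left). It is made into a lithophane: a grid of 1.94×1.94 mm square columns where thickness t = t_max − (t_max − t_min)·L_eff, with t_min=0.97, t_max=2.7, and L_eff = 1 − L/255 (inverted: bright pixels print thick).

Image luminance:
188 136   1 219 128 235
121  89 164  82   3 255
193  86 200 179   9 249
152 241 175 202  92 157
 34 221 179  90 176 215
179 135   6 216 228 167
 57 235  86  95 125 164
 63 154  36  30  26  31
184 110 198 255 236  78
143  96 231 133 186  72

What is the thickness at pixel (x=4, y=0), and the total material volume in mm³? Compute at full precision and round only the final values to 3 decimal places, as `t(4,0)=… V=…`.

span = t_max - t_min = 2.7 - 0.97 = 1.730
L(4,0) = 128, L_eff = 1 - 128/255 = 0.498039 (inverted)
t(4,0) = 2.7 - 1.730·0.498039 = 1.838
Σt over all 10·6 pixels = 1470899/12750 ≈ 115.3646275
V = pitch²·Σt = 1.94²·1470899/12750 = 434.186

t(4,0)=1.838 V=434.186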